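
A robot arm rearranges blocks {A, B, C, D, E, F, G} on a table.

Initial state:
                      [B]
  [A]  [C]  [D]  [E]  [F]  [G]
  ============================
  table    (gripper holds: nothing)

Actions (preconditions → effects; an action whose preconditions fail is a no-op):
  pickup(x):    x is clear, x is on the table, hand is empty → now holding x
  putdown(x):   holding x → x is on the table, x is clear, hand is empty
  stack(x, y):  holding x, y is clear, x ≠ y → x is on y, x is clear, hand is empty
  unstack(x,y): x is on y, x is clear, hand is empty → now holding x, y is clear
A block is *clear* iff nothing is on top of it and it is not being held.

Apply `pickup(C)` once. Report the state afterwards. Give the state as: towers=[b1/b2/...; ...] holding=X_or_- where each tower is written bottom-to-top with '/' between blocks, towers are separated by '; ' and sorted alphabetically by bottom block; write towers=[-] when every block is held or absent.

towers=[A; D; E; F/B; G] holding=C

before: towers=[A; C; D; E; F/B; G] holding=-
pre[pickup(C)]: clear(C) yes, ontable(C) yes, handempty yes
all met → apply pickup(C)
after:  towers=[A; D; E; F/B; G] holding=C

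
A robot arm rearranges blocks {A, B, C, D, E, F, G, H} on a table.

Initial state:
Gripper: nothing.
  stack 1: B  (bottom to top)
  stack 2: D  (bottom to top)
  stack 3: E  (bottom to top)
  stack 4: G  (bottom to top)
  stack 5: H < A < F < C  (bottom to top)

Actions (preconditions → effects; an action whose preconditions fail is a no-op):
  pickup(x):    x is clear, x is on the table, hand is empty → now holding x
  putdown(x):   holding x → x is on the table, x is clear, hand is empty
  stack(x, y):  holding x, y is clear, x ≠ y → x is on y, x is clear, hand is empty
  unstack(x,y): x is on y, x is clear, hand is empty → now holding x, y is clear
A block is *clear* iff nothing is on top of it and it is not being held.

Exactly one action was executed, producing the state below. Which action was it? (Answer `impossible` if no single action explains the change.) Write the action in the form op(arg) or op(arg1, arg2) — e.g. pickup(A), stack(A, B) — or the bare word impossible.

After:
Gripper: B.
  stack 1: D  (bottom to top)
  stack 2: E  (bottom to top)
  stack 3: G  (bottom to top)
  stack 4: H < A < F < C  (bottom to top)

pickup(B)

target: towers=[D; E; G; H/A/F/C] holding=B
         pickup(G) → towers=[B; D; E; H/A/F/C] holding=G
         pickup(E) → towers=[B; D; G; H/A/F/C] holding=E
         pickup(B) → towers=[D; E; G; H/A/F/C] holding=B  ← match
         pickup(D) → towers=[B; E; G; H/A/F/C] holding=D
     unstack(C, F) → towers=[B; D; E; G; H/A/F] holding=C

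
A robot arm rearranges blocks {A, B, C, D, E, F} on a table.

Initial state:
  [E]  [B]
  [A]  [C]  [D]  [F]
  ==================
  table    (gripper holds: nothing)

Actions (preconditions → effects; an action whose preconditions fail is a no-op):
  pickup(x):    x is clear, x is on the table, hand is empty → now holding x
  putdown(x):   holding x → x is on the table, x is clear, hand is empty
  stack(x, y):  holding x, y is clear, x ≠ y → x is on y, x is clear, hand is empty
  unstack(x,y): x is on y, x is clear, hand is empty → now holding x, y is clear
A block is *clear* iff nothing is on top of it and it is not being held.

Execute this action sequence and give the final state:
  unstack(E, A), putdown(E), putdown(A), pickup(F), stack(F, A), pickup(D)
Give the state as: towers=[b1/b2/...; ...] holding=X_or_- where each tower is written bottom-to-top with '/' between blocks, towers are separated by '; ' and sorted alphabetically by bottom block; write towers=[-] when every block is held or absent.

step 1 (unstack(E, A)): towers=[A; C/B; D; F] holding=E
step 2 (putdown(E)): towers=[A; C/B; D; E; F] holding=-
step 3 (putdown(A)) [no-op]: towers=[A; C/B; D; E; F] holding=-
step 4 (pickup(F)): towers=[A; C/B; D; E] holding=F
step 5 (stack(F, A)): towers=[A/F; C/B; D; E] holding=-
step 6 (pickup(D)): towers=[A/F; C/B; E] holding=D

towers=[A/F; C/B; E] holding=D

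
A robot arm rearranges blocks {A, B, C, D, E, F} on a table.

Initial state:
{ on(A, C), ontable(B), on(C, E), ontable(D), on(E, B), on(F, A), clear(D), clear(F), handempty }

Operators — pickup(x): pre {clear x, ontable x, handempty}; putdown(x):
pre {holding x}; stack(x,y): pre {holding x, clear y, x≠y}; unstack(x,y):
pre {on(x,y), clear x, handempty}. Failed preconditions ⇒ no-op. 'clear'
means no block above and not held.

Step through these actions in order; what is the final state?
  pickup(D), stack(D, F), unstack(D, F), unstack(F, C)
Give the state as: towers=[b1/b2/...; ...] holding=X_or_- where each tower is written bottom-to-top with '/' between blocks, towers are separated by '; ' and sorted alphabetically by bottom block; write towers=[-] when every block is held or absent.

step 1 (pickup(D)): towers=[B/E/C/A/F] holding=D
step 2 (stack(D, F)): towers=[B/E/C/A/F/D] holding=-
step 3 (unstack(D, F)): towers=[B/E/C/A/F] holding=D
step 4 (unstack(F, C)) [no-op]: towers=[B/E/C/A/F] holding=D

towers=[B/E/C/A/F] holding=D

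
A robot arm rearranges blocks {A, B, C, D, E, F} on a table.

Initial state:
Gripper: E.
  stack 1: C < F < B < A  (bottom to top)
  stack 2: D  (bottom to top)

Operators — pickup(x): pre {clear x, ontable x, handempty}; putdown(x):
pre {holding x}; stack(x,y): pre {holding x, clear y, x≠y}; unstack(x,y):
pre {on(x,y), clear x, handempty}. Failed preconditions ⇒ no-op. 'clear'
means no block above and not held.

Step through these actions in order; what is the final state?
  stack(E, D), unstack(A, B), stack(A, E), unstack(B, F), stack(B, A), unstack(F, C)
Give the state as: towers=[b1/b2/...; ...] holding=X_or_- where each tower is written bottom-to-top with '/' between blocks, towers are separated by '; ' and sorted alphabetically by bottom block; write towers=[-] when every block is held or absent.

step 1 (stack(E, D)): towers=[C/F/B/A; D/E] holding=-
step 2 (unstack(A, B)): towers=[C/F/B; D/E] holding=A
step 3 (stack(A, E)): towers=[C/F/B; D/E/A] holding=-
step 4 (unstack(B, F)): towers=[C/F; D/E/A] holding=B
step 5 (stack(B, A)): towers=[C/F; D/E/A/B] holding=-
step 6 (unstack(F, C)): towers=[C; D/E/A/B] holding=F

towers=[C; D/E/A/B] holding=F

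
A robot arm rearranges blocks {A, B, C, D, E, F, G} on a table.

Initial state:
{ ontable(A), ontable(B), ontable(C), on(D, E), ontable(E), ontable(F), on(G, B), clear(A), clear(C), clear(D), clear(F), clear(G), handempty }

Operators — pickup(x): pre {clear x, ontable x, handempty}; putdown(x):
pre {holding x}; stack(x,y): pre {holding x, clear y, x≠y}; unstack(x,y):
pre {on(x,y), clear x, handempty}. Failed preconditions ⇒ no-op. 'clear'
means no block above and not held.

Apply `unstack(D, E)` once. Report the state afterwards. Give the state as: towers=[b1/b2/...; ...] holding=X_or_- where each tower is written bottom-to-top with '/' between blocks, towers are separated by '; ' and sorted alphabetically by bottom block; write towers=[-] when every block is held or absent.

towers=[A; B/G; C; E; F] holding=D

before: towers=[A; B/G; C; E/D; F] holding=-
pre[unstack(D, E)]: on(D,E) yes, clear(D) yes, handempty yes
all met → apply unstack(D, E)
after:  towers=[A; B/G; C; E; F] holding=D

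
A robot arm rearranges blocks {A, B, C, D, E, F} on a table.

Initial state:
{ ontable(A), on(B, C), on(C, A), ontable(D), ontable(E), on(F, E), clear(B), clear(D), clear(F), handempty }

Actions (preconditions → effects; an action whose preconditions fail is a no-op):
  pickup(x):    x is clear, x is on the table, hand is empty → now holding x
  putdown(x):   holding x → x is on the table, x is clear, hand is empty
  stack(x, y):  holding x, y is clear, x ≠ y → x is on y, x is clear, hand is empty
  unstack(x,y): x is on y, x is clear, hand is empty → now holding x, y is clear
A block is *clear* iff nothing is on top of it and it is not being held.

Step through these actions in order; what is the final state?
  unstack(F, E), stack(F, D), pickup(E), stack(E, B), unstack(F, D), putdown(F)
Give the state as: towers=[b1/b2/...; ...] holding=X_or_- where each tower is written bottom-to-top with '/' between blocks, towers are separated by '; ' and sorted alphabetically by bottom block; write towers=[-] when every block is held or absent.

towers=[A/C/B/E; D; F] holding=-

step 1 (unstack(F, E)): towers=[A/C/B; D; E] holding=F
step 2 (stack(F, D)): towers=[A/C/B; D/F; E] holding=-
step 3 (pickup(E)): towers=[A/C/B; D/F] holding=E
step 4 (stack(E, B)): towers=[A/C/B/E; D/F] holding=-
step 5 (unstack(F, D)): towers=[A/C/B/E; D] holding=F
step 6 (putdown(F)): towers=[A/C/B/E; D; F] holding=-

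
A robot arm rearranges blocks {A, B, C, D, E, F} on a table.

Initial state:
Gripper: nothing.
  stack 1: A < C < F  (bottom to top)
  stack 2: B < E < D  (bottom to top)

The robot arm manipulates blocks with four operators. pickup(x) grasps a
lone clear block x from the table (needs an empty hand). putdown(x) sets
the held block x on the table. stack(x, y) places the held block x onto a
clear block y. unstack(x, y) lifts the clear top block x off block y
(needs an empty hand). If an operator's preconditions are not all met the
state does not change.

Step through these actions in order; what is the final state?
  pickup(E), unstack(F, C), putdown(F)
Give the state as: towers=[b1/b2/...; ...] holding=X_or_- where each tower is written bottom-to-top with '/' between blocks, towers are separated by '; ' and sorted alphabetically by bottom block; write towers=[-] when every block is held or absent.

towers=[A/C; B/E/D; F] holding=-

step 1 (pickup(E)) [no-op]: towers=[A/C/F; B/E/D] holding=-
step 2 (unstack(F, C)): towers=[A/C; B/E/D] holding=F
step 3 (putdown(F)): towers=[A/C; B/E/D; F] holding=-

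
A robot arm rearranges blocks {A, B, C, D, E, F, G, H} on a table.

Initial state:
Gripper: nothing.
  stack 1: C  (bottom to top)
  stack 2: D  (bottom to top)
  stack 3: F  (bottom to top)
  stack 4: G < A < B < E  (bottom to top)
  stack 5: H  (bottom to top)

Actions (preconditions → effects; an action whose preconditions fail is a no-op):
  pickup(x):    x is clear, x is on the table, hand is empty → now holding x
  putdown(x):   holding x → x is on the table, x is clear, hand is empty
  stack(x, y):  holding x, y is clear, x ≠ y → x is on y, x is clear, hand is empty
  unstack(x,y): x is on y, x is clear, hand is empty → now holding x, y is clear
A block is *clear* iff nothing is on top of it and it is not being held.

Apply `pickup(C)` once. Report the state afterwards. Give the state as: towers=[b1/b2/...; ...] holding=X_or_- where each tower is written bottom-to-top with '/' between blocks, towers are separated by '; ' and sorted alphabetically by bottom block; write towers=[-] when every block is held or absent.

towers=[D; F; G/A/B/E; H] holding=C

before: towers=[C; D; F; G/A/B/E; H] holding=-
pre[pickup(C)]: clear(C) ok, ontable(C) ok, handempty ok
all met → apply pickup(C)
after:  towers=[D; F; G/A/B/E; H] holding=C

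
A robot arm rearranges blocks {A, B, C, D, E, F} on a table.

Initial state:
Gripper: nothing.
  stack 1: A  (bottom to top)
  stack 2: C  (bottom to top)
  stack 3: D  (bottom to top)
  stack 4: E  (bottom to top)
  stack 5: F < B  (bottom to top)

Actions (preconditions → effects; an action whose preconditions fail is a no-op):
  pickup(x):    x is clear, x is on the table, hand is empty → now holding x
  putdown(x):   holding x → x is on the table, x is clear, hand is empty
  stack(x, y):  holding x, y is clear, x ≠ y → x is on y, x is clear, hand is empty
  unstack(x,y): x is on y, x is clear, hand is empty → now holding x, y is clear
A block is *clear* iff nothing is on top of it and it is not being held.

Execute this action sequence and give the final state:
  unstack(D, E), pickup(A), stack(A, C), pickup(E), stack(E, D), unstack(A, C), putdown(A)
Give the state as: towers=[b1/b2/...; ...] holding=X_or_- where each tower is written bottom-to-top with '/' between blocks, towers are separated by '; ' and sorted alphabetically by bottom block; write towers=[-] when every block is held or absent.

step 1 (unstack(D, E)) [no-op]: towers=[A; C; D; E; F/B] holding=-
step 2 (pickup(A)): towers=[C; D; E; F/B] holding=A
step 3 (stack(A, C)): towers=[C/A; D; E; F/B] holding=-
step 4 (pickup(E)): towers=[C/A; D; F/B] holding=E
step 5 (stack(E, D)): towers=[C/A; D/E; F/B] holding=-
step 6 (unstack(A, C)): towers=[C; D/E; F/B] holding=A
step 7 (putdown(A)): towers=[A; C; D/E; F/B] holding=-

towers=[A; C; D/E; F/B] holding=-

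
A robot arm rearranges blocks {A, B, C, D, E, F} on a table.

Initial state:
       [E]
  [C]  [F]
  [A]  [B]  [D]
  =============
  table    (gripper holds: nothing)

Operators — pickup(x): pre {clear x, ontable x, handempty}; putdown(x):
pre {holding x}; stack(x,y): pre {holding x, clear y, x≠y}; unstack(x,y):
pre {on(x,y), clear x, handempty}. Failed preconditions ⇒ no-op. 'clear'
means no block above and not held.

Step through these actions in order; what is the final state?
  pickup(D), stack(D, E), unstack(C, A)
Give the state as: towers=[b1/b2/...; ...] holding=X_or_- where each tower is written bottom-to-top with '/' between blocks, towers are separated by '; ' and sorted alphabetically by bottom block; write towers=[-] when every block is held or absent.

step 1 (pickup(D)): towers=[A/C; B/F/E] holding=D
step 2 (stack(D, E)): towers=[A/C; B/F/E/D] holding=-
step 3 (unstack(C, A)): towers=[A; B/F/E/D] holding=C

towers=[A; B/F/E/D] holding=C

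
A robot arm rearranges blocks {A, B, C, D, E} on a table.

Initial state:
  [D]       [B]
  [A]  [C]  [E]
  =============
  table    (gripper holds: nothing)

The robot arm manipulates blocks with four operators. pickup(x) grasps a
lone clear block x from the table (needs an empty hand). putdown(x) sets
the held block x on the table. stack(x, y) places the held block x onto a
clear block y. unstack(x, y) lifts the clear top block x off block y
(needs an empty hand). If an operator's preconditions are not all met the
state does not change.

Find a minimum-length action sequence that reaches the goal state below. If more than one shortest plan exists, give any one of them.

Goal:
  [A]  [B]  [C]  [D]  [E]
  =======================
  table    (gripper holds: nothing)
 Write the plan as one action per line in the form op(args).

step 1 (unstack(B, E)): towers=[A/D; C; E] holding=B
step 2 (putdown(B)): towers=[A/D; B; C; E] holding=-
step 3 (unstack(D, A)): towers=[A; B; C; E] holding=D
step 4 (putdown(D)): towers=[A; B; C; D; E] holding=-
goal check: towers=[A; B; C; D; E] holding=- — reached (length 4, optimal by BFS)

unstack(B, E)
putdown(B)
unstack(D, A)
putdown(D)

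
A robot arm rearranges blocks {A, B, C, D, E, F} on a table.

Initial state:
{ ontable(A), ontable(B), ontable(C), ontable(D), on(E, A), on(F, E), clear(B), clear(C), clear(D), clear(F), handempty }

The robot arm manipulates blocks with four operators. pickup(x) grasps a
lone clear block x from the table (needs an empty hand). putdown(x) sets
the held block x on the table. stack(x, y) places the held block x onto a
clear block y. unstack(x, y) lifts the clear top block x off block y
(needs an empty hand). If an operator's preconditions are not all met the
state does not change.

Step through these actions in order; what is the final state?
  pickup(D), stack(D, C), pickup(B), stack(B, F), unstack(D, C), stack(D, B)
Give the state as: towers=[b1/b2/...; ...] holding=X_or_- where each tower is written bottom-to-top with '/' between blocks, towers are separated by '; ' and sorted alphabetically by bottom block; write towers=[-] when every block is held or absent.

towers=[A/E/F/B/D; C] holding=-

step 1 (pickup(D)): towers=[A/E/F; B; C] holding=D
step 2 (stack(D, C)): towers=[A/E/F; B; C/D] holding=-
step 3 (pickup(B)): towers=[A/E/F; C/D] holding=B
step 4 (stack(B, F)): towers=[A/E/F/B; C/D] holding=-
step 5 (unstack(D, C)): towers=[A/E/F/B; C] holding=D
step 6 (stack(D, B)): towers=[A/E/F/B/D; C] holding=-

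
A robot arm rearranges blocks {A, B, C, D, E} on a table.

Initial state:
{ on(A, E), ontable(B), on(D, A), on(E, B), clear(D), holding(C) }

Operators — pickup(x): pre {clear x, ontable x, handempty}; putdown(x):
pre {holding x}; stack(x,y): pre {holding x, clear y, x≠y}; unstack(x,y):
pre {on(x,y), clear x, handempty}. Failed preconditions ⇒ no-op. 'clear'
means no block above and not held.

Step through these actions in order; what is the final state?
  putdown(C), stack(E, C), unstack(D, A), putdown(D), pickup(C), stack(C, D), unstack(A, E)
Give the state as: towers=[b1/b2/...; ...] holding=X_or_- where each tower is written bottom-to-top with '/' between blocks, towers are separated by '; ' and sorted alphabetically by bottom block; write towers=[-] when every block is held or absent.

towers=[B/E; D/C] holding=A

step 1 (putdown(C)): towers=[B/E/A/D; C] holding=-
step 2 (stack(E, C)) [no-op]: towers=[B/E/A/D; C] holding=-
step 3 (unstack(D, A)): towers=[B/E/A; C] holding=D
step 4 (putdown(D)): towers=[B/E/A; C; D] holding=-
step 5 (pickup(C)): towers=[B/E/A; D] holding=C
step 6 (stack(C, D)): towers=[B/E/A; D/C] holding=-
step 7 (unstack(A, E)): towers=[B/E; D/C] holding=A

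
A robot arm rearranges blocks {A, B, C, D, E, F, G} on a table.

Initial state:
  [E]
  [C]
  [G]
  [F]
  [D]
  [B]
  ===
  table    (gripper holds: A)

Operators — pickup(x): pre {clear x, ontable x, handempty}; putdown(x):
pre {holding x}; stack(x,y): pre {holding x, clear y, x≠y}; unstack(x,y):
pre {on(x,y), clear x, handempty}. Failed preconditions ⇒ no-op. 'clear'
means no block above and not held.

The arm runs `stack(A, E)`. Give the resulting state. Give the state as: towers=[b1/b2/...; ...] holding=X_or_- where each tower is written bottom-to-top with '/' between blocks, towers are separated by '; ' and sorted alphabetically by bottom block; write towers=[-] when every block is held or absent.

before: towers=[B/D/F/G/C/E] holding=A
pre[stack(A, E)]: holding(A) yes, clear(E) yes, A≠E yes
all met → apply stack(A, E)
after:  towers=[B/D/F/G/C/E/A] holding=-

towers=[B/D/F/G/C/E/A] holding=-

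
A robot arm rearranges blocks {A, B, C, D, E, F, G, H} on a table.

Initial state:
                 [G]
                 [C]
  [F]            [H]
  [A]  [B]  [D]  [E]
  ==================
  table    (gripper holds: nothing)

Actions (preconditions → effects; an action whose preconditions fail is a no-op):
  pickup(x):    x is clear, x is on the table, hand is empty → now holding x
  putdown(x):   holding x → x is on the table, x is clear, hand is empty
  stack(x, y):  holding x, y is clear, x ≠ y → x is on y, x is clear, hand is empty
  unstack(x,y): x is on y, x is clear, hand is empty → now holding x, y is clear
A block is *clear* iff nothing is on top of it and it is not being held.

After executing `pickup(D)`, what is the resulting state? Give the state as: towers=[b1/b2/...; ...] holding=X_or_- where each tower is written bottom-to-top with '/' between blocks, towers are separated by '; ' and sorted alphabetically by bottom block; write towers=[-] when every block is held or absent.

before: towers=[A/F; B; D; E/H/C/G] holding=-
pre[pickup(D)]: clear(D) yes, ontable(D) yes, handempty yes
all met → apply pickup(D)
after:  towers=[A/F; B; E/H/C/G] holding=D

towers=[A/F; B; E/H/C/G] holding=D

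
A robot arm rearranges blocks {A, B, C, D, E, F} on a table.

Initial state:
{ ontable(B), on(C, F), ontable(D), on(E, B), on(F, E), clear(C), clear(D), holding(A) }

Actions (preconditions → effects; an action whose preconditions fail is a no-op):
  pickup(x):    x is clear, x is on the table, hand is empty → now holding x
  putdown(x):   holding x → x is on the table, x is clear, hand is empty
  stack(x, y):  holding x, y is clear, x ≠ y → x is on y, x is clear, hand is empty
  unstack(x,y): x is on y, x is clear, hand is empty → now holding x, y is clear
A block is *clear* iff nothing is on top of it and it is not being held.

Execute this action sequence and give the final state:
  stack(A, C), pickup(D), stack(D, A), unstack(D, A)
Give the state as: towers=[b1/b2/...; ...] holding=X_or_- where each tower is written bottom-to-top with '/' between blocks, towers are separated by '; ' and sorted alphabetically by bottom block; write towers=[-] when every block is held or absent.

towers=[B/E/F/C/A] holding=D

step 1 (stack(A, C)): towers=[B/E/F/C/A; D] holding=-
step 2 (pickup(D)): towers=[B/E/F/C/A] holding=D
step 3 (stack(D, A)): towers=[B/E/F/C/A/D] holding=-
step 4 (unstack(D, A)): towers=[B/E/F/C/A] holding=D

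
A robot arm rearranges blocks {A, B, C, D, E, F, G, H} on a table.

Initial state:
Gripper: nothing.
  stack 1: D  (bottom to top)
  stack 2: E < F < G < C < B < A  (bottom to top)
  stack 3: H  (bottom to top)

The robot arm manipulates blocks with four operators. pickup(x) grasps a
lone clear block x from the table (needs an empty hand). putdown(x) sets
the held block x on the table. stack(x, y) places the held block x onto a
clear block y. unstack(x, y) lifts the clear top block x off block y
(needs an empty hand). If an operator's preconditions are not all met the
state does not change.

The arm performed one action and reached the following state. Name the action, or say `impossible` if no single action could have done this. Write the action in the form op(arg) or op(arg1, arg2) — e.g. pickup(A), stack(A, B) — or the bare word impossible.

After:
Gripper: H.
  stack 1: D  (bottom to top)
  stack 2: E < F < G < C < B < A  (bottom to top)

target: towers=[D; E/F/G/C/B/A] holding=H
     unstack(A, B) → towers=[D; E/F/G/C/B; H] holding=A
         pickup(H) → towers=[D; E/F/G/C/B/A] holding=H  ← match
         pickup(D) → towers=[E/F/G/C/B/A; H] holding=D

pickup(H)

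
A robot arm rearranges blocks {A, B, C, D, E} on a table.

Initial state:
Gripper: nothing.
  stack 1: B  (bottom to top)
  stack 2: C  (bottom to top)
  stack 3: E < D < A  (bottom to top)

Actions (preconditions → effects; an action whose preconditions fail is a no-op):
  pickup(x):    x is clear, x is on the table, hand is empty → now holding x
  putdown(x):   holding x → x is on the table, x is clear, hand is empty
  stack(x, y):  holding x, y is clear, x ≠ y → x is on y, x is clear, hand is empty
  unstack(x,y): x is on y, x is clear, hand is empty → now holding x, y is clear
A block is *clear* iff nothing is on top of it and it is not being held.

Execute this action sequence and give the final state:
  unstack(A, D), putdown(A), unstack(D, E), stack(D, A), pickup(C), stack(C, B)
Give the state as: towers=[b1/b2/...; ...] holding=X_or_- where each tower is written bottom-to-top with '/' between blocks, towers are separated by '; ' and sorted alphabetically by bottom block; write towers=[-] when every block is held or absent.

step 1 (unstack(A, D)): towers=[B; C; E/D] holding=A
step 2 (putdown(A)): towers=[A; B; C; E/D] holding=-
step 3 (unstack(D, E)): towers=[A; B; C; E] holding=D
step 4 (stack(D, A)): towers=[A/D; B; C; E] holding=-
step 5 (pickup(C)): towers=[A/D; B; E] holding=C
step 6 (stack(C, B)): towers=[A/D; B/C; E] holding=-

towers=[A/D; B/C; E] holding=-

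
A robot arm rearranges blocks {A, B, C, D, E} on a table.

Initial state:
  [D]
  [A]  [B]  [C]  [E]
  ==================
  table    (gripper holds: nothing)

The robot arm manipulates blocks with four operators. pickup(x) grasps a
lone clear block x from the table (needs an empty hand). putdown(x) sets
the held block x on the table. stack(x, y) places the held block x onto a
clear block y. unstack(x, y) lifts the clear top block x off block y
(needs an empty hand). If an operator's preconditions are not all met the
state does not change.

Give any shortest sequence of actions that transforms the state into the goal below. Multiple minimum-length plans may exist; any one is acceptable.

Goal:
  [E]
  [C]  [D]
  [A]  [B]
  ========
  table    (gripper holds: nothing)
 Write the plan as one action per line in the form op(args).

step 1 (unstack(D, A)): towers=[A; B; C; E] holding=D
step 2 (stack(D, B)): towers=[A; B/D; C; E] holding=-
step 3 (pickup(C)): towers=[A; B/D; E] holding=C
step 4 (stack(C, A)): towers=[A/C; B/D; E] holding=-
step 5 (pickup(E)): towers=[A/C; B/D] holding=E
step 6 (stack(E, C)): towers=[A/C/E; B/D] holding=-
goal check: towers=[A/C/E; B/D] holding=- — reached (length 6, optimal by BFS)

unstack(D, A)
stack(D, B)
pickup(C)
stack(C, A)
pickup(E)
stack(E, C)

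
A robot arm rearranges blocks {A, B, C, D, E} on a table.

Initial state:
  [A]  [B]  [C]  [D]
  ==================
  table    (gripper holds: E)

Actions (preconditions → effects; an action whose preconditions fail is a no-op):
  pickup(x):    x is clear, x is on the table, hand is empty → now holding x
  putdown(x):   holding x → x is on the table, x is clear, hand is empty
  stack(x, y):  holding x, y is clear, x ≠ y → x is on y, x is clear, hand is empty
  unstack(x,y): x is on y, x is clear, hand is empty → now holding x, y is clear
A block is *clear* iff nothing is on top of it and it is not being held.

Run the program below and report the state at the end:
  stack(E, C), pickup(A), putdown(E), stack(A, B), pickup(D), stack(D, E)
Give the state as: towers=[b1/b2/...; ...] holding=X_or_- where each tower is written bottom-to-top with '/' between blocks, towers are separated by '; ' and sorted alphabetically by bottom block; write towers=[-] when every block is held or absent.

towers=[B/A; C/E/D] holding=-

step 1 (stack(E, C)): towers=[A; B; C/E; D] holding=-
step 2 (pickup(A)): towers=[B; C/E; D] holding=A
step 3 (putdown(E)) [no-op]: towers=[B; C/E; D] holding=A
step 4 (stack(A, B)): towers=[B/A; C/E; D] holding=-
step 5 (pickup(D)): towers=[B/A; C/E] holding=D
step 6 (stack(D, E)): towers=[B/A; C/E/D] holding=-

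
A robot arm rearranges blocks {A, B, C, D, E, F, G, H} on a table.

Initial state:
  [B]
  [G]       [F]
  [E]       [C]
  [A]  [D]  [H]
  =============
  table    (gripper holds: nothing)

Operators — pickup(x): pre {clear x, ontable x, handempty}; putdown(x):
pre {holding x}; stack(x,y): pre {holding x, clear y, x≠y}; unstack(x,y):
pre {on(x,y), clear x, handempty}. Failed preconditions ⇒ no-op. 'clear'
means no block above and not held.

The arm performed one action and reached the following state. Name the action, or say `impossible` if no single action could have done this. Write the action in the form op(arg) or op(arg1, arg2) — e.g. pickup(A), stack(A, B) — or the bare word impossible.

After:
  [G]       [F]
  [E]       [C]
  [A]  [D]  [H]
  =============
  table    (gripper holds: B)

unstack(B, G)

target: towers=[A/E/G; D; H/C/F] holding=B
     unstack(B, G) → towers=[A/E/G; D; H/C/F] holding=B  ← match
     unstack(F, C) → towers=[A/E/G/B; D; H/C] holding=F
         pickup(D) → towers=[A/E/G/B; H/C/F] holding=D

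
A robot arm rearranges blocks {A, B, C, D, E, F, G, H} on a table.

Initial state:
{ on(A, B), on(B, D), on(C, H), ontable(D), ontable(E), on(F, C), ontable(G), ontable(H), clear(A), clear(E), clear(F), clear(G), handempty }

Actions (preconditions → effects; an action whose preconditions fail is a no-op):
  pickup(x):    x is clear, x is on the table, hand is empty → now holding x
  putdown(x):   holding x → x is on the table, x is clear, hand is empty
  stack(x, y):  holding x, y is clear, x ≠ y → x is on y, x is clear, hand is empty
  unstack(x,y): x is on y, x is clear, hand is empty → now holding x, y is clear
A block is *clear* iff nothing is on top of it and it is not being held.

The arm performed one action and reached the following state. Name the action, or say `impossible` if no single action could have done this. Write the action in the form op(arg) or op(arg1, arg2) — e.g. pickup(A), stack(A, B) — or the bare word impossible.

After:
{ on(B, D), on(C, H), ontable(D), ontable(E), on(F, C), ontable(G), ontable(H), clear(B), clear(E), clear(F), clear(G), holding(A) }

unstack(A, B)

target: towers=[D/B; E; G; H/C/F] holding=A
         pickup(G) → towers=[D/B/A; E; H/C/F] holding=G
     unstack(A, B) → towers=[D/B; E; G; H/C/F] holding=A  ← match
         pickup(E) → towers=[D/B/A; G; H/C/F] holding=E
     unstack(F, C) → towers=[D/B/A; E; G; H/C] holding=F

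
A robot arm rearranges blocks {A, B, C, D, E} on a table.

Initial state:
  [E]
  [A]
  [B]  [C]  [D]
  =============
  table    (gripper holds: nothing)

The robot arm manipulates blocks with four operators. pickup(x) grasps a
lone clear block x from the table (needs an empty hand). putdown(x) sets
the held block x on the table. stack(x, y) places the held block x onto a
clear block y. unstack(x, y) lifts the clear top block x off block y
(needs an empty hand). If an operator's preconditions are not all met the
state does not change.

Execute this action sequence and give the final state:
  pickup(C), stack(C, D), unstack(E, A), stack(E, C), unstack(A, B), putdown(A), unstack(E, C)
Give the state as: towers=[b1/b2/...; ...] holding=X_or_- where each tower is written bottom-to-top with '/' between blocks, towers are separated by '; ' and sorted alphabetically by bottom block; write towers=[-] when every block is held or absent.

towers=[A; B; D/C] holding=E

step 1 (pickup(C)): towers=[B/A/E; D] holding=C
step 2 (stack(C, D)): towers=[B/A/E; D/C] holding=-
step 3 (unstack(E, A)): towers=[B/A; D/C] holding=E
step 4 (stack(E, C)): towers=[B/A; D/C/E] holding=-
step 5 (unstack(A, B)): towers=[B; D/C/E] holding=A
step 6 (putdown(A)): towers=[A; B; D/C/E] holding=-
step 7 (unstack(E, C)): towers=[A; B; D/C] holding=E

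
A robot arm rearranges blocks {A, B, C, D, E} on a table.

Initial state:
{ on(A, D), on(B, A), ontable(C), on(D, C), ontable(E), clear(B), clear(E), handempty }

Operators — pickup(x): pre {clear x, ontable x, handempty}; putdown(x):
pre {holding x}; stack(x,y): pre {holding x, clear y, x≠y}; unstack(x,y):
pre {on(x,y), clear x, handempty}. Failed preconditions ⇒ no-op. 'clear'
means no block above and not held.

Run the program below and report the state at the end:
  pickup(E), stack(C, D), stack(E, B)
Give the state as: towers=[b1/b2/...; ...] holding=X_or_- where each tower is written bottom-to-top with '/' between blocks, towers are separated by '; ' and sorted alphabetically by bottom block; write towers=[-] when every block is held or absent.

step 1 (pickup(E)): towers=[C/D/A/B] holding=E
step 2 (stack(C, D)) [no-op]: towers=[C/D/A/B] holding=E
step 3 (stack(E, B)): towers=[C/D/A/B/E] holding=-

towers=[C/D/A/B/E] holding=-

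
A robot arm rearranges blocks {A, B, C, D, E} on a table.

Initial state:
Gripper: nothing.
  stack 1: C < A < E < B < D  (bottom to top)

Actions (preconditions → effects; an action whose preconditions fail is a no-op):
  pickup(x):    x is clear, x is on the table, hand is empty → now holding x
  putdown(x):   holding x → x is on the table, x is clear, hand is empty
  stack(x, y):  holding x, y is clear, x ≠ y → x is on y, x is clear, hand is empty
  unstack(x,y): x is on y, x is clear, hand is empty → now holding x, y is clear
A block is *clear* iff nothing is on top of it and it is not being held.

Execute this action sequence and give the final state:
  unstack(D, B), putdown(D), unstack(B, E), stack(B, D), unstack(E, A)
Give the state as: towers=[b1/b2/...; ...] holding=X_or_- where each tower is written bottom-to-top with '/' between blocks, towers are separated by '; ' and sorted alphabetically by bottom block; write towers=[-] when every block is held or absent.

step 1 (unstack(D, B)): towers=[C/A/E/B] holding=D
step 2 (putdown(D)): towers=[C/A/E/B; D] holding=-
step 3 (unstack(B, E)): towers=[C/A/E; D] holding=B
step 4 (stack(B, D)): towers=[C/A/E; D/B] holding=-
step 5 (unstack(E, A)): towers=[C/A; D/B] holding=E

towers=[C/A; D/B] holding=E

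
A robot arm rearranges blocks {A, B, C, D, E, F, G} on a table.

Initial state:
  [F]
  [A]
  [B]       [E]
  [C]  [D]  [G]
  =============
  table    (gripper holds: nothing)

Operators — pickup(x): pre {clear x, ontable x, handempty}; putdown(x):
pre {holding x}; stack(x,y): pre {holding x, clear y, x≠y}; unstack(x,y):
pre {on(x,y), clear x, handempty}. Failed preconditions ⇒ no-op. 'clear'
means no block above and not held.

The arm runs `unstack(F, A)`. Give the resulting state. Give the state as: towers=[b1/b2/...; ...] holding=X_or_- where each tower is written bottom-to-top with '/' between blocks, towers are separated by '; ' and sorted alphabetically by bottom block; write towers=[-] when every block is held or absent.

before: towers=[C/B/A/F; D; G/E] holding=-
pre[unstack(F, A)]: on(F,A) yes, clear(F) yes, handempty yes
all met → apply unstack(F, A)
after:  towers=[C/B/A; D; G/E] holding=F

towers=[C/B/A; D; G/E] holding=F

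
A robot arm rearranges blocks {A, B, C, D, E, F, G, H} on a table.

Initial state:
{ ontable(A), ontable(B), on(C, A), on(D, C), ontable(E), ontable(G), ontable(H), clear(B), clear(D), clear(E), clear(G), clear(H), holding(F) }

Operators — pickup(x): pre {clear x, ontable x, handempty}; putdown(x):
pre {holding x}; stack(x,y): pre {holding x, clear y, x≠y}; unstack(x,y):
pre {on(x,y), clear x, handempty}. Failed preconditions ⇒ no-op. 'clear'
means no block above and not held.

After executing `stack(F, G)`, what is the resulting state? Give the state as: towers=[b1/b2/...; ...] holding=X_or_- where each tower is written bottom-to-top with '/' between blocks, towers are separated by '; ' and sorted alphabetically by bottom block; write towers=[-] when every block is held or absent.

before: towers=[A/C/D; B; E; G; H] holding=F
pre[stack(F, G)]: holding(F) ok, clear(G) ok, F≠G ok
all met → apply stack(F, G)
after:  towers=[A/C/D; B; E; G/F; H] holding=-

towers=[A/C/D; B; E; G/F; H] holding=-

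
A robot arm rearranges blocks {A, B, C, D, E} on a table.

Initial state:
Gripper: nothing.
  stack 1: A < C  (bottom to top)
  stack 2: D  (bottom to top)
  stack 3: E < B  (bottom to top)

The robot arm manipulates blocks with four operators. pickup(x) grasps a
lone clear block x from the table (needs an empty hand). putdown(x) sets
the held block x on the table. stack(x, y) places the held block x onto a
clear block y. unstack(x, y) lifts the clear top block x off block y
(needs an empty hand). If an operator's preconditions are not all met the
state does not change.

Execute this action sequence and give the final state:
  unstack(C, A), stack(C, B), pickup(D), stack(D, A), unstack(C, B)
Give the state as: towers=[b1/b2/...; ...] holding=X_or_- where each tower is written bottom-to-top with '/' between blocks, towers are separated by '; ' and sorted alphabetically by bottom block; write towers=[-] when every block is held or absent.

towers=[A/D; E/B] holding=C

step 1 (unstack(C, A)): towers=[A; D; E/B] holding=C
step 2 (stack(C, B)): towers=[A; D; E/B/C] holding=-
step 3 (pickup(D)): towers=[A; E/B/C] holding=D
step 4 (stack(D, A)): towers=[A/D; E/B/C] holding=-
step 5 (unstack(C, B)): towers=[A/D; E/B] holding=C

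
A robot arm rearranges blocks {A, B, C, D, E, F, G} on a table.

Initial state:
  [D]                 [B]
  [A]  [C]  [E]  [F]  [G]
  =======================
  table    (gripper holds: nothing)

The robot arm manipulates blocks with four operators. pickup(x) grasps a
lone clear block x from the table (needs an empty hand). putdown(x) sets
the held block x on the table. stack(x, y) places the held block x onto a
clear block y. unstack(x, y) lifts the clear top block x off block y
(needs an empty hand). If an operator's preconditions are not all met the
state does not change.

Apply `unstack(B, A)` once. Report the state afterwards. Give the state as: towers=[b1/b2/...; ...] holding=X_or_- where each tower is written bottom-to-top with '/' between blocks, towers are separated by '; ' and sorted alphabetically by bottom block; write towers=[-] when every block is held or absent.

towers=[A/D; C; E; F; G/B] holding=-

before: towers=[A/D; C; E; F; G/B] holding=-
pre[unstack(B, A)]: on(B,A) no, clear(B) yes, handempty yes
on(B,A) unmet → unstack(B, A) is a no-op
after:  towers=[A/D; C; E; F; G/B] holding=-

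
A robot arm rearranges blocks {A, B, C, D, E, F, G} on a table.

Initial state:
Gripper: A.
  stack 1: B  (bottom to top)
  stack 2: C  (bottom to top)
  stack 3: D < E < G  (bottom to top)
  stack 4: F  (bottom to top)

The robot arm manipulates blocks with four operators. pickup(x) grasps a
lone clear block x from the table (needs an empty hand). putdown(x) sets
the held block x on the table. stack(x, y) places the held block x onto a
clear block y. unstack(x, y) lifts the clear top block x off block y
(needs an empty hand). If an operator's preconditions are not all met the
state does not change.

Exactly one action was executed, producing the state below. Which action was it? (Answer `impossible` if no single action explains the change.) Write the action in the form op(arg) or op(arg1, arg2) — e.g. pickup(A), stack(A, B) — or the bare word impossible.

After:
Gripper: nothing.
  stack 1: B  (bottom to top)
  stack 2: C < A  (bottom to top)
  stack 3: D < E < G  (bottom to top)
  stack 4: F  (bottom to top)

target: towers=[B; C/A; D/E/G; F] holding=-
        putdown(A) → towers=[A; B; C; D/E/G; F] holding=-
       stack(A, B) → towers=[B/A; C; D/E/G; F] holding=-
       stack(A, F) → towers=[B; C; D/E/G; F/A] holding=-
       stack(A, G) → towers=[B; C; D/E/G/A; F] holding=-
       stack(A, C) → towers=[B; C/A; D/E/G; F] holding=-  ← match

stack(A, C)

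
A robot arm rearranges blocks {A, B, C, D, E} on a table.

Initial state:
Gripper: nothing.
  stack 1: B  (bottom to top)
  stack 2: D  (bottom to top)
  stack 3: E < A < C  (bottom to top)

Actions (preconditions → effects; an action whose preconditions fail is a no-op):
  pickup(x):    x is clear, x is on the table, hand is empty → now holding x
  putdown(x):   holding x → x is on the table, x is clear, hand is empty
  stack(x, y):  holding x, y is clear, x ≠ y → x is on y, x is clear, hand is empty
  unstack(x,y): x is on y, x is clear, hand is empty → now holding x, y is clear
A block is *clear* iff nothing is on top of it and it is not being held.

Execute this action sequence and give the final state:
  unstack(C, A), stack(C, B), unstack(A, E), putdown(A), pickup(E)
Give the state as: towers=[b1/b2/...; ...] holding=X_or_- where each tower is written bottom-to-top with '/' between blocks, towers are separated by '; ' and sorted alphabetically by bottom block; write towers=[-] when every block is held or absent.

step 1 (unstack(C, A)): towers=[B; D; E/A] holding=C
step 2 (stack(C, B)): towers=[B/C; D; E/A] holding=-
step 3 (unstack(A, E)): towers=[B/C; D; E] holding=A
step 4 (putdown(A)): towers=[A; B/C; D; E] holding=-
step 5 (pickup(E)): towers=[A; B/C; D] holding=E

towers=[A; B/C; D] holding=E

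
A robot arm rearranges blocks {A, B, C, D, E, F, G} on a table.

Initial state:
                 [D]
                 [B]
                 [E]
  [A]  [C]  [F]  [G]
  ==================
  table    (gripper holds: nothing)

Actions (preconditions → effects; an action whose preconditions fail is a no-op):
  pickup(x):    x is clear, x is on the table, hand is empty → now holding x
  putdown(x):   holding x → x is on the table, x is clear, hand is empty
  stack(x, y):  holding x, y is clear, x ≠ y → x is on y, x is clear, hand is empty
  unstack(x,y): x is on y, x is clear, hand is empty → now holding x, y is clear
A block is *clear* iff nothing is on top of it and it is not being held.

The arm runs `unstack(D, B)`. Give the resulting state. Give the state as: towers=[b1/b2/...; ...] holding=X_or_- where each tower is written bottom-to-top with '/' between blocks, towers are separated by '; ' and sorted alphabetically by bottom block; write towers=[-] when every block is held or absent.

towers=[A; C; F; G/E/B] holding=D

before: towers=[A; C; F; G/E/B/D] holding=-
pre[unstack(D, B)]: on(D,B) yes, clear(D) yes, handempty yes
all met → apply unstack(D, B)
after:  towers=[A; C; F; G/E/B] holding=D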